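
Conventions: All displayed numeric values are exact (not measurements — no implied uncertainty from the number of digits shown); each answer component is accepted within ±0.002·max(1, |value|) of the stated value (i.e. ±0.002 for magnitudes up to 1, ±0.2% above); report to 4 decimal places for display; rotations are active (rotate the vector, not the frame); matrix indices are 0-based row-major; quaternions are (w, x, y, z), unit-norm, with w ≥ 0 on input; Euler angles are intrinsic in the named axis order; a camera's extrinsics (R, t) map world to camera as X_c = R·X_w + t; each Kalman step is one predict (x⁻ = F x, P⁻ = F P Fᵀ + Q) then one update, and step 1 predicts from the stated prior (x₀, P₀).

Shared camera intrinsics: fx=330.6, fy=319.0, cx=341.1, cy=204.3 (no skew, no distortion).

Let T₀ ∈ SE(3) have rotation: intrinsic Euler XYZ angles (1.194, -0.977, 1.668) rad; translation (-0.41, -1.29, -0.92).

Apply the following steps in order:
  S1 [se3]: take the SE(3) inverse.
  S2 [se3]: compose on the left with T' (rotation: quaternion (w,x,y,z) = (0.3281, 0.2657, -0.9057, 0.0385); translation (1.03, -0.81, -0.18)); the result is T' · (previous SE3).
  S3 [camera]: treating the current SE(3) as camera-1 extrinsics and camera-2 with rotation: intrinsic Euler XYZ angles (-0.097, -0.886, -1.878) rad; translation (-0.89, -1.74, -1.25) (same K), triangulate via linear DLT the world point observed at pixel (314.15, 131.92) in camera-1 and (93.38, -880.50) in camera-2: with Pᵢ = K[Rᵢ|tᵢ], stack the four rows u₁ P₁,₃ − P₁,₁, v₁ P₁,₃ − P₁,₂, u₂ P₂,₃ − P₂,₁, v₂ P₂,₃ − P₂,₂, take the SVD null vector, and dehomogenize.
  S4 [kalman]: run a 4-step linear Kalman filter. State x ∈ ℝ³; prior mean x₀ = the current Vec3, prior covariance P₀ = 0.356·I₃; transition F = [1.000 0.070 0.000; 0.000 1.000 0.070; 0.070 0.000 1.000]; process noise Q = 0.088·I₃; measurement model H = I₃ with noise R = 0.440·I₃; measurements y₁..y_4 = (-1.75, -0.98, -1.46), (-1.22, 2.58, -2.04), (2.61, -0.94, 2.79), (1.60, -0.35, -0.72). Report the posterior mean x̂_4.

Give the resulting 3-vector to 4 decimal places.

result = (0.9338, 0.2123, 0.0273)

after S1 (invert_se3): R=[-0.0543 0.4410 0.8959; -0.5569 0.7313 -0.3938; -0.8288 -0.5203 0.2059], t=(1.3708, 0.3528, -0.8216)
after S2 (compose_se3): R=[0.7926 -0.3557 -0.4952; -0.2495 0.5518 -0.7958; 0.5563 0.7543 0.3486], t=(0.4406, -0.9326, 1.3419)
after S3 (triangulate): (0.5886, 1.9601, 0.9995)
after S4 (kf_track): (0.9338, 0.2123, 0.0273)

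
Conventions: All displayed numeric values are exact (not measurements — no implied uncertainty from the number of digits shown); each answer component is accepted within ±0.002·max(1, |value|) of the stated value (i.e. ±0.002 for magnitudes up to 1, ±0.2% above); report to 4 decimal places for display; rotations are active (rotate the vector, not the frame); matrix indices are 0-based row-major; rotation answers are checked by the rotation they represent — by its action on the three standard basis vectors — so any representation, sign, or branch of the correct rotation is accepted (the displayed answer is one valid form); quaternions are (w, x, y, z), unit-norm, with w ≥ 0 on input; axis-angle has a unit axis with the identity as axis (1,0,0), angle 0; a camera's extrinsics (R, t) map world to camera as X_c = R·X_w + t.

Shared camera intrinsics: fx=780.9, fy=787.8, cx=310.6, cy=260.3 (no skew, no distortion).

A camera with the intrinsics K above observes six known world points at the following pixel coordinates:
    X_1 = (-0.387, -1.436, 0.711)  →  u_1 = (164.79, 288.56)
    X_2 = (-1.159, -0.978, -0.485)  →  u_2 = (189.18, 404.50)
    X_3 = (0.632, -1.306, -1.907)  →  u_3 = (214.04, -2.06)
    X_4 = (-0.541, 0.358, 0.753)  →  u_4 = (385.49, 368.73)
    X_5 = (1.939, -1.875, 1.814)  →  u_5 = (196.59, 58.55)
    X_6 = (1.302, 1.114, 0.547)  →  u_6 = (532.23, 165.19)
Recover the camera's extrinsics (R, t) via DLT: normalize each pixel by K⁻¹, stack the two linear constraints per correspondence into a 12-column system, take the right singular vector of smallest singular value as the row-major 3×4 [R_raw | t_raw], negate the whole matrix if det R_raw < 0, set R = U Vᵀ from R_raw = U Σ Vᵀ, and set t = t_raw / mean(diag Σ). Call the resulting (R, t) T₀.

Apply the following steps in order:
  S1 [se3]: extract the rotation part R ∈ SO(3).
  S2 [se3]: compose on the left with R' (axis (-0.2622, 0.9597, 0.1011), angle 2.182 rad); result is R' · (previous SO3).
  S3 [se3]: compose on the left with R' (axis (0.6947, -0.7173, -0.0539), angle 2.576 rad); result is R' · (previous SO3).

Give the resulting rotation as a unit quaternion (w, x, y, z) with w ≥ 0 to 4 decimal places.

rotation (quat) = (0.9329, 0.2629, -0.0670, -0.2367)

source (pnp_recover): camera pose = R=[0.2427 0.9637 -0.1111; -0.9486 0.2598 0.1809; 0.2032 0.0615 0.9772], t=(0.4500, 0.0900, 5.4000)
after S1 (rot_of_se3): [0.2427 0.9637 -0.1111; -0.9486 0.2598 0.1809; 0.2032 0.0615 0.9772]
after S2 (compose_so3): [0.4924 -0.5274 0.6924; -0.8320 -0.0518 0.5523; -0.2554 -0.8480 -0.4643]
after S3 (compose_so3): [0.8789 0.4065 -0.2494; -0.4769 0.7497 -0.4588; 0.0005 0.5222 0.8528]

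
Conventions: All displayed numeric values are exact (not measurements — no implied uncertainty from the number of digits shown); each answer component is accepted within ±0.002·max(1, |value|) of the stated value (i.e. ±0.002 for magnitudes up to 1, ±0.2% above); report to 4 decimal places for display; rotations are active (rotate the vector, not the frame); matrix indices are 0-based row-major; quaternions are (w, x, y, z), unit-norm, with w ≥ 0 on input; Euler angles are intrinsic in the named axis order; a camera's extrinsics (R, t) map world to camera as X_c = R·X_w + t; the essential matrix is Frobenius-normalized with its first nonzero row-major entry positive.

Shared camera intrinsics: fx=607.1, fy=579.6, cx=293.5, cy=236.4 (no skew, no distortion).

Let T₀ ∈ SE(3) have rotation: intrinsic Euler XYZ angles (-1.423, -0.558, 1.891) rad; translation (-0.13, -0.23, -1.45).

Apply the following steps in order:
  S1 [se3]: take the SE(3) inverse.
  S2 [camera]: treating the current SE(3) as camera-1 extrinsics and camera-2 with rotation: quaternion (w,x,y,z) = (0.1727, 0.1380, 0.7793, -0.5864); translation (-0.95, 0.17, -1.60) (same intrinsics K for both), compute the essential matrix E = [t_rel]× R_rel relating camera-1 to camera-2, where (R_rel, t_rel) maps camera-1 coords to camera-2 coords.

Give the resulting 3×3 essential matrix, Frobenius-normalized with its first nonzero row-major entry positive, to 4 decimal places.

matrix = [0.4954 0.2559 -0.2344; 0.0973 0.1041 -0.4723; -0.3999 -0.1241 -0.4641]

after S1 (invert_se3): R=[-0.2670 -0.0251 -0.9634; -0.8052 -0.5434 0.2373; -0.5295 0.8391 0.1249], t=(-1.4374, 0.1144, 0.3053)
after S2 (essential): [0.4954 0.2559 -0.2344; 0.0973 0.1041 -0.4723; -0.3999 -0.1241 -0.4641]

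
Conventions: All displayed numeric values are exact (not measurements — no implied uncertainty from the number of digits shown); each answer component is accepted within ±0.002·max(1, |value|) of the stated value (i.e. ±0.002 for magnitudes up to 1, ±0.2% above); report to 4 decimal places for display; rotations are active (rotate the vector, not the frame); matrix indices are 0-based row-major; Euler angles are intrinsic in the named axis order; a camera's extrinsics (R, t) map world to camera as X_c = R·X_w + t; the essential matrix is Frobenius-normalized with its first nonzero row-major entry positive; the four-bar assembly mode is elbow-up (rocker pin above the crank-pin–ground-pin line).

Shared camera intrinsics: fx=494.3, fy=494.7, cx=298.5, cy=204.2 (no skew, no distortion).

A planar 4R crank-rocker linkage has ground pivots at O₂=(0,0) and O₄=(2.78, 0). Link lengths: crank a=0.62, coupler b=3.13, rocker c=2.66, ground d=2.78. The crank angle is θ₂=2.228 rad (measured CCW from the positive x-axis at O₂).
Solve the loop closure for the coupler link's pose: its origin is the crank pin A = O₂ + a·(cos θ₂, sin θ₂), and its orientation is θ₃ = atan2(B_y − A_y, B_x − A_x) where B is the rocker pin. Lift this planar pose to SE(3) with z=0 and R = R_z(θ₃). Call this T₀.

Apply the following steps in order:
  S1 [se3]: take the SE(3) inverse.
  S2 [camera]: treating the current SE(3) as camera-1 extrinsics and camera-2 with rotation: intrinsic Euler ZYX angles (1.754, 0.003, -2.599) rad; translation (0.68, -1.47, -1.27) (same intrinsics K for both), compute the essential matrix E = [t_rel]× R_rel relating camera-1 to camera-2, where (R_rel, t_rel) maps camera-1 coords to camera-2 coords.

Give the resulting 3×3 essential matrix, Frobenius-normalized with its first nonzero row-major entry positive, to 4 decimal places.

source (fourbar_fk): coupler pose = R=[0.7561 -0.6545 0.0000; 0.6545 0.7561 0.0000; 0.0000 0.0000 1.0000], t=(-0.3788, 0.4909, 0.0000)
after S1 (invert_se3): R=[0.7561 0.6545 0.0000; -0.6545 0.7561 0.0000; 0.0000 0.0000 1.0000], t=(-0.0349, -0.6190, 0.0000)
after S2 (essential): [0.5120 -0.0314 0.3706; -0.0635 -0.1898 0.4797; 0.4647 0.1963 -0.2736]

matrix = [0.5120 -0.0314 0.3706; -0.0635 -0.1898 0.4797; 0.4647 0.1963 -0.2736]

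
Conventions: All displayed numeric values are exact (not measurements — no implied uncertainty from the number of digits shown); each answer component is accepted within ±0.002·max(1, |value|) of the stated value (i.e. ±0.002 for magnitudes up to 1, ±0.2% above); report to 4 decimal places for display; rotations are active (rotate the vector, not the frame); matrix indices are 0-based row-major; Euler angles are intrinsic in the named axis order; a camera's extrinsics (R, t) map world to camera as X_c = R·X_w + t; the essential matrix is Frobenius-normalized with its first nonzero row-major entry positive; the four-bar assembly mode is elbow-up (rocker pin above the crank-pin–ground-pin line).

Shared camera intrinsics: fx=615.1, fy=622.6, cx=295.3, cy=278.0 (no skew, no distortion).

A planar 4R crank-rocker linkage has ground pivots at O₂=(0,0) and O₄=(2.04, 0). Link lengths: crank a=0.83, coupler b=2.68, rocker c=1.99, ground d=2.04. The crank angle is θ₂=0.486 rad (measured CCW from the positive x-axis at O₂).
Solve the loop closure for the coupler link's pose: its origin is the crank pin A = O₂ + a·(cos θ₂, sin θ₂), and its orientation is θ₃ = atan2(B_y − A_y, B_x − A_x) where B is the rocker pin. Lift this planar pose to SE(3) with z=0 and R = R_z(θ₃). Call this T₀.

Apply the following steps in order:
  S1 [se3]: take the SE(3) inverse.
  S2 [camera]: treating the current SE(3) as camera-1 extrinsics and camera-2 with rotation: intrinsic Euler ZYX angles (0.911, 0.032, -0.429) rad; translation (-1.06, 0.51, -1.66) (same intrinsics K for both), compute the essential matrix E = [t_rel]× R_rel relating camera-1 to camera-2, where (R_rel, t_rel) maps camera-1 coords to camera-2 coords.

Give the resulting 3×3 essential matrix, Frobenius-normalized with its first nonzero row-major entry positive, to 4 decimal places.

source (fourbar_fk): coupler pose = R=[0.8712 -0.4910 0.0000; 0.4910 0.8712 0.0000; 0.0000 0.0000 1.0000], t=(0.7339, 0.3877, 0.0000)
after S1 (invert_se3): R=[0.8712 0.4910 0.0000; -0.4910 0.8712 0.0000; 0.0000 0.0000 1.0000], t=(-0.8297, 0.0226, 0.0000)
after S2 (essential): [0.4260 -0.0837 0.4940; -0.1554 0.4118 0.4032; -0.3156 0.3310 0.0456]

matrix = [0.4260 -0.0837 0.4940; -0.1554 0.4118 0.4032; -0.3156 0.3310 0.0456]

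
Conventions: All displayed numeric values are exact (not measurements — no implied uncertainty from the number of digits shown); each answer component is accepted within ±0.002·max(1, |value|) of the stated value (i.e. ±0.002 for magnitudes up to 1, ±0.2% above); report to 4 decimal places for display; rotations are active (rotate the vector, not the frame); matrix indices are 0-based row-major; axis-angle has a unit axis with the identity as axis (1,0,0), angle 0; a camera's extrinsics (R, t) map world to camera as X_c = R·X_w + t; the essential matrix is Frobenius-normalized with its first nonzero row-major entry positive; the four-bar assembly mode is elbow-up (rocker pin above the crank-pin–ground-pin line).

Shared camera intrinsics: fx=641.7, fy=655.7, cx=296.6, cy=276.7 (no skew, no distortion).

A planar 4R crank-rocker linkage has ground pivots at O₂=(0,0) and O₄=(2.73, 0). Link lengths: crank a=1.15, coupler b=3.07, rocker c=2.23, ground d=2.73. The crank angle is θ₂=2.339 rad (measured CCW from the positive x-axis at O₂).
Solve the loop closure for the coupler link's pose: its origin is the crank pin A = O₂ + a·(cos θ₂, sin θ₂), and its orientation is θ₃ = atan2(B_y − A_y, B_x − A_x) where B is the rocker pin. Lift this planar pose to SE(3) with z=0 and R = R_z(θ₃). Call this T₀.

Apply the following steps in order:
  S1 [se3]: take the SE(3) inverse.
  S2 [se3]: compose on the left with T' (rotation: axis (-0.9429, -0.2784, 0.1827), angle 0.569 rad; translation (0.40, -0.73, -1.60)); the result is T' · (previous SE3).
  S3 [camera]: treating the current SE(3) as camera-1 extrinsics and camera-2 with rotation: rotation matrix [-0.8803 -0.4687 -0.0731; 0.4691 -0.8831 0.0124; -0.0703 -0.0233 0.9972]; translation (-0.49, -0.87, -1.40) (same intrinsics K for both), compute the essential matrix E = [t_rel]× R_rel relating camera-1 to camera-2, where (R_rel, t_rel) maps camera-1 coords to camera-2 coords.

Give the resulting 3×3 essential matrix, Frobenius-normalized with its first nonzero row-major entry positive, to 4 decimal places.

source (fourbar_fk): coupler pose = R=[0.9093 -0.4161 0.0000; 0.4161 0.9093 0.0000; 0.0000 0.0000 1.0000], t=(-0.7991, 0.8270, 0.0000)
after S1 (invert_se3): R=[0.9093 0.4161 0.0000; -0.4161 0.9093 0.0000; 0.0000 0.0000 1.0000], t=(0.3825, -1.0845, 0.0000)
after S2 (compose_se3): R=[0.9172 0.3569 -0.1771; -0.2285 0.8353 0.5000; 0.3264 -0.4181 0.8477], t=(0.8377, -1.6034, -0.9933)
after S3 (essential): [0.1519 -0.2000 -0.6565; -0.1778 0.0007 0.0387; -0.6658 -0.0905 -0.1458]

matrix = [0.1519 -0.2000 -0.6565; -0.1778 0.0007 0.0387; -0.6658 -0.0905 -0.1458]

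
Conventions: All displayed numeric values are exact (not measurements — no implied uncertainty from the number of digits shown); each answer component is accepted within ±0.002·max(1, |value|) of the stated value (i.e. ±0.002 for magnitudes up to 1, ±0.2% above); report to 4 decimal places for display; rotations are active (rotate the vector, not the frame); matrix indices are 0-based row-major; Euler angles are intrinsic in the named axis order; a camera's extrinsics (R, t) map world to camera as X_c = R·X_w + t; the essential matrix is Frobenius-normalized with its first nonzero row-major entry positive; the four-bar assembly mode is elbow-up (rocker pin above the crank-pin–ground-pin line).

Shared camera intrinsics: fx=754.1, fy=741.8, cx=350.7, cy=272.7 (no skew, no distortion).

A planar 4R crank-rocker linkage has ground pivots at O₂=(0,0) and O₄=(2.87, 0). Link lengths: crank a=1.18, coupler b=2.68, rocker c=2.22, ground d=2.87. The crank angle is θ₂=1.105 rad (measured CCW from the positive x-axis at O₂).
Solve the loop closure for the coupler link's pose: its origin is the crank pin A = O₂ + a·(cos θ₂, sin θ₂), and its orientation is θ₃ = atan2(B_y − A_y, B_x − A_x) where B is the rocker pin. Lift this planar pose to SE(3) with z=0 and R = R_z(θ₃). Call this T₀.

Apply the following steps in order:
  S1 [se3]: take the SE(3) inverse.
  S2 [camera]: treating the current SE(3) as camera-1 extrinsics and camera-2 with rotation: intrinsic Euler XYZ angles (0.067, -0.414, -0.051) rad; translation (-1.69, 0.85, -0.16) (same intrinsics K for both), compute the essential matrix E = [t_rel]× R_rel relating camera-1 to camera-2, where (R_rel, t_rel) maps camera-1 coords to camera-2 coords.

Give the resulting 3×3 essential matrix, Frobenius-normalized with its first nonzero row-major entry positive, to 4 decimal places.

matrix = [0.2205 -0.0991 0.5501; 0.1864 -0.0514 0.3220; -0.6406 -0.1339 0.2638]

source (fourbar_fk): coupler pose = R=[0.9007 -0.4345 0.0000; 0.4345 0.9007 0.0000; 0.0000 0.0000 1.0000], t=(0.5300, 1.0543, 0.0000)
after S1 (invert_se3): R=[0.9007 0.4345 0.0000; -0.4345 0.9007 0.0000; 0.0000 0.0000 1.0000], t=(-0.9354, -0.7193, 0.0000)
after S2 (essential): [0.2205 -0.0991 0.5501; 0.1864 -0.0514 0.3220; -0.6406 -0.1339 0.2638]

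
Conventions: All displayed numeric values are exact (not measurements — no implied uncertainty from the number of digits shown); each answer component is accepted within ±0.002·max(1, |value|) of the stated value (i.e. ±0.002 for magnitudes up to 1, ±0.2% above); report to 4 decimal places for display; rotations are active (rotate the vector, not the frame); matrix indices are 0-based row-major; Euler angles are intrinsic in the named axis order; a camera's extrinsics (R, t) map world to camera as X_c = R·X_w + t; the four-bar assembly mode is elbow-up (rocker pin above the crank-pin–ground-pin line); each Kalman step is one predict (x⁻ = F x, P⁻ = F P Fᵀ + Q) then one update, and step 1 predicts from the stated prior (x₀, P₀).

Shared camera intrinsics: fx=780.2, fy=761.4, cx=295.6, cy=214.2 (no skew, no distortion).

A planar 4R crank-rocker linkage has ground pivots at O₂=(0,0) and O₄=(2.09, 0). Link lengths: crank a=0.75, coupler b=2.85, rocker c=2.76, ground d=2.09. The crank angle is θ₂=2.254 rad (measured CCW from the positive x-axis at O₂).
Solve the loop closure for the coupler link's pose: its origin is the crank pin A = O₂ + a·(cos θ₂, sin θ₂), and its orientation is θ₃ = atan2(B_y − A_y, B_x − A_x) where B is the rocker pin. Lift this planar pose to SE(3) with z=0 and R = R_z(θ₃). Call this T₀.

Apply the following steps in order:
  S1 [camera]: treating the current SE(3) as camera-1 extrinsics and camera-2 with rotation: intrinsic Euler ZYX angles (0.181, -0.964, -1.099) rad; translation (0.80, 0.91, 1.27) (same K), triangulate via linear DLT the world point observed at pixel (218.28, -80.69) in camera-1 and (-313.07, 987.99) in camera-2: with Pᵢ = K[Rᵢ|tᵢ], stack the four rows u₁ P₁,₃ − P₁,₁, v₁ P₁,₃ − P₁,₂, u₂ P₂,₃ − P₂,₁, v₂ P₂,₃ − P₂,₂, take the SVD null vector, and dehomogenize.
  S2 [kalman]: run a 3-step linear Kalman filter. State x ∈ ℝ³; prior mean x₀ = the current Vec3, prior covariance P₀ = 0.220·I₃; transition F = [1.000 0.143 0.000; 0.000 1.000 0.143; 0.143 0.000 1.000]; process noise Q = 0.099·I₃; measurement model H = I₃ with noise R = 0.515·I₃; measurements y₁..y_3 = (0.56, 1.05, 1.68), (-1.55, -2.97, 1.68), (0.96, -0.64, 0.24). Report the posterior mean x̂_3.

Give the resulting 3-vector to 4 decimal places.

result = (-0.3392, -0.7101, 1.0956)

source (fourbar_fk): coupler pose = R=[0.6749 -0.7379 0.0000; 0.7379 0.6749 0.0000; 0.0000 0.0000 1.0000], t=(-0.4735, 0.5817, 0.0000)
after S1 (triangulate): (-0.7663, -1.0924, 1.8617)
after S2 (kf_track): (-0.3392, -0.7101, 1.0956)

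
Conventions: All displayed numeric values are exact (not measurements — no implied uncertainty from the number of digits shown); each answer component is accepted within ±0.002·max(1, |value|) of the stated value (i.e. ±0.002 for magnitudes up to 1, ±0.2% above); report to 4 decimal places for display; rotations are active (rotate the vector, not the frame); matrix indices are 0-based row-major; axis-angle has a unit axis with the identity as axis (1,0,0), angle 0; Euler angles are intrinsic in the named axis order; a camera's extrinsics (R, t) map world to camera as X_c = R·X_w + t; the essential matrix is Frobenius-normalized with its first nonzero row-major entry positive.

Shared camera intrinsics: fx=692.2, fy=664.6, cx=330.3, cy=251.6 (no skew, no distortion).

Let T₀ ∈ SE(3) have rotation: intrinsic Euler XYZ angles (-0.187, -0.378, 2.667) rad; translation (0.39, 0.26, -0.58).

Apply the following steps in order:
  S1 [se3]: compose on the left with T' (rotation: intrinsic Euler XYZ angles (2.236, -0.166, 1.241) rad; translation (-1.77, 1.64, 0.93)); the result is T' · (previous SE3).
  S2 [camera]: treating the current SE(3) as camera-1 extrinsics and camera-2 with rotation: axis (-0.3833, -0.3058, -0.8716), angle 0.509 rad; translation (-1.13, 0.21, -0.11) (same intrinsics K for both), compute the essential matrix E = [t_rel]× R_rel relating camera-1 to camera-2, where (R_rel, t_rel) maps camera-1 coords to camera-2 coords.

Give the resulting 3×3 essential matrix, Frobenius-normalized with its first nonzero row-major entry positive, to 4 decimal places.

matrix = [0.4164 0.1846 0.2964; 0.3007 0.0737 0.3458; 0.2696 0.4255 -0.4852]

after S1 (compose_se3): R=[-0.5587 0.7092 -0.4300; 0.8039 0.3358 -0.4909; -0.2037 -0.6200 -0.7577], t=(-1.7922, 1.8259, 1.6518)
after S2 (essential): [0.4164 0.1846 0.2964; 0.3007 0.0737 0.3458; 0.2696 0.4255 -0.4852]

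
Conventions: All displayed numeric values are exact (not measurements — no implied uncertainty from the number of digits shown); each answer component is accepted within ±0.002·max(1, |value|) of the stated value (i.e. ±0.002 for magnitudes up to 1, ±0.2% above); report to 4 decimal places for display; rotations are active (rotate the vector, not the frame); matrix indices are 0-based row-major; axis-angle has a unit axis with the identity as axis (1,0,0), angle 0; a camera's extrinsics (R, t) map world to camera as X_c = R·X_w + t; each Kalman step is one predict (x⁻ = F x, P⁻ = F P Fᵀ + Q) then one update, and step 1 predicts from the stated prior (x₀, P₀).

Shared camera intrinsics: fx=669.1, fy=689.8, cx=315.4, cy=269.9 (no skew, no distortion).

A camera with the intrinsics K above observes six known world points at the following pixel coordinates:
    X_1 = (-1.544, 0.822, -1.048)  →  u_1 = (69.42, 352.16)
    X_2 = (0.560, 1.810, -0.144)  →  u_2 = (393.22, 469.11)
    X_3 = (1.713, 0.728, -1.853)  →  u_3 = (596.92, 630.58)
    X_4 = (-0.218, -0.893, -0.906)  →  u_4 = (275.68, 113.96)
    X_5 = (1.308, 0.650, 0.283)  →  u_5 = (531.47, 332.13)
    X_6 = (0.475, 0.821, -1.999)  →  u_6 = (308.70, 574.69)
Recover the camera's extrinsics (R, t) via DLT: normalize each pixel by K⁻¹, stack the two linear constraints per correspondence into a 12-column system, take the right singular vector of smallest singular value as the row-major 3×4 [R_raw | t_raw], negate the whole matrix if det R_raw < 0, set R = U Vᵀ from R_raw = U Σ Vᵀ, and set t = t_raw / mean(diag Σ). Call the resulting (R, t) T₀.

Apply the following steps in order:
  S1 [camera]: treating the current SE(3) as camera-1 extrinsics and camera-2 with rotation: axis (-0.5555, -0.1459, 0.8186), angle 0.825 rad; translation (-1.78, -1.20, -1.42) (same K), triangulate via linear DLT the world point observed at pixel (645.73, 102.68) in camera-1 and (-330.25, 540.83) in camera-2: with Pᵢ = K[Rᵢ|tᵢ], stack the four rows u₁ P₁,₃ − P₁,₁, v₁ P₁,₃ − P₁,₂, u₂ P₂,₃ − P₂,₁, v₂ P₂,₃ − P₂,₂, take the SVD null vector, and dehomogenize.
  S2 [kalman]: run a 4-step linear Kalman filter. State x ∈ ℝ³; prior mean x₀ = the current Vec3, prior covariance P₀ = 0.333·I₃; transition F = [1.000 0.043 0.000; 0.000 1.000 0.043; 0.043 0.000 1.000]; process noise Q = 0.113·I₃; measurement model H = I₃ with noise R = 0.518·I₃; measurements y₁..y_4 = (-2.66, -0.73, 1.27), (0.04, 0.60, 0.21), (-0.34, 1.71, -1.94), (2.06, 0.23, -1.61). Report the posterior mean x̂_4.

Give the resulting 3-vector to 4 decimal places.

source (pnp_recover): camera pose = R=[0.9413 -0.0713 0.3298; 0.2142 0.8816 -0.4207; -0.2607 0.4666 0.8451], t=(0.2400, -0.3100, 4.5000)
after S1 (triangulate): (1.8210, -0.6539, 1.8786)
after S2 (kf_track): (0.6159, 0.4477, -0.6474)

result = (0.6159, 0.4477, -0.6474)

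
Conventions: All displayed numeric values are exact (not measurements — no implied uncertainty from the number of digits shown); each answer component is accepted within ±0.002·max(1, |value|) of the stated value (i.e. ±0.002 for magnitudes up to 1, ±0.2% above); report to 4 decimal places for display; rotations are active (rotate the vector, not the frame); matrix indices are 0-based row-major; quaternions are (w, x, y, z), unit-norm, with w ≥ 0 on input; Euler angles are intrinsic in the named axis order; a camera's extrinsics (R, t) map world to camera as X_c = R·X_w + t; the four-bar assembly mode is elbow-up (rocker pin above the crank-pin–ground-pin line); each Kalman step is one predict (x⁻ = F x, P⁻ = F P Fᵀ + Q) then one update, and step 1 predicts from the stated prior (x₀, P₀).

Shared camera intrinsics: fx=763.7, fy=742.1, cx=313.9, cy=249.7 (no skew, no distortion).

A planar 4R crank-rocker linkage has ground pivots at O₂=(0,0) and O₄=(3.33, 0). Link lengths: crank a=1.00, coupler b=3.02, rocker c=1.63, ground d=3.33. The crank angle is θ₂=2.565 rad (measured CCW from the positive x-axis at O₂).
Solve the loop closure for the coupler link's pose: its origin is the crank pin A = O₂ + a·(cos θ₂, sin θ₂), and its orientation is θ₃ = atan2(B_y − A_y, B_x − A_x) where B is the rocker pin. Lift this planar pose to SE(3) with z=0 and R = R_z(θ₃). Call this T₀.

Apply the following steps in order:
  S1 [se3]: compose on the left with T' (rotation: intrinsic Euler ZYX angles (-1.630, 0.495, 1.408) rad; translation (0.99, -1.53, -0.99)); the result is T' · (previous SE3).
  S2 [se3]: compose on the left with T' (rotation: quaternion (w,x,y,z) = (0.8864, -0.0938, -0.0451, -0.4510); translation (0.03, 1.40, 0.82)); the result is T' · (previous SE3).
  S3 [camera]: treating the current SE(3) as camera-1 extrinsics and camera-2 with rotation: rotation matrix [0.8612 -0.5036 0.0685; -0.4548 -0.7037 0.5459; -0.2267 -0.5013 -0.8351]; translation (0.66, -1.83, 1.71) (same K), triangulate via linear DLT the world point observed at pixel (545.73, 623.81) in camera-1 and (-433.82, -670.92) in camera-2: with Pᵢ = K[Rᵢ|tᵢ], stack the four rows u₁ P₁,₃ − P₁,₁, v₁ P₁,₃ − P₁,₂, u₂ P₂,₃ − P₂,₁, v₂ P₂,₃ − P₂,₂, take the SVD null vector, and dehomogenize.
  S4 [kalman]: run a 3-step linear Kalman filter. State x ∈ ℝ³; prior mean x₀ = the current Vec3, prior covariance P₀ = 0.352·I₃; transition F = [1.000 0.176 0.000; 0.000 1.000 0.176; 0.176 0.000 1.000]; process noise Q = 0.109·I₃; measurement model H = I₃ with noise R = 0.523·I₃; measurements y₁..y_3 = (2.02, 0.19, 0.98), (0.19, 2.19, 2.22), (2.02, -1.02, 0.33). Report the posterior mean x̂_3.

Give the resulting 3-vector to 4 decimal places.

source (fourbar_fk): coupler pose = R=[0.9828 -0.1847 0.0000; 0.1847 0.9828 0.0000; 0.0000 0.0000 1.0000], t=(-0.8383, 0.5452, 0.0000)
after S1 (compose_se3): R=[-0.0264 0.1414 -0.9896; -0.9515 -0.3071 -0.0185; -0.3065 0.9411 0.1426], t=(1.1067, -1.0539, -0.1184)
after S2 (compose_se3): R=[-0.7858 -0.1605 -0.5972; -0.5902 -0.0938 0.8018; -0.1847 0.9826 -0.0210], t=(-0.1702, -0.1067, 1.0187)
after S3 (triangulate): (-1.6287, 0.9545, 0.4591)
after S4 (kf_track): (1.0089, 0.6701, 0.9391)

result = (1.0089, 0.6701, 0.9391)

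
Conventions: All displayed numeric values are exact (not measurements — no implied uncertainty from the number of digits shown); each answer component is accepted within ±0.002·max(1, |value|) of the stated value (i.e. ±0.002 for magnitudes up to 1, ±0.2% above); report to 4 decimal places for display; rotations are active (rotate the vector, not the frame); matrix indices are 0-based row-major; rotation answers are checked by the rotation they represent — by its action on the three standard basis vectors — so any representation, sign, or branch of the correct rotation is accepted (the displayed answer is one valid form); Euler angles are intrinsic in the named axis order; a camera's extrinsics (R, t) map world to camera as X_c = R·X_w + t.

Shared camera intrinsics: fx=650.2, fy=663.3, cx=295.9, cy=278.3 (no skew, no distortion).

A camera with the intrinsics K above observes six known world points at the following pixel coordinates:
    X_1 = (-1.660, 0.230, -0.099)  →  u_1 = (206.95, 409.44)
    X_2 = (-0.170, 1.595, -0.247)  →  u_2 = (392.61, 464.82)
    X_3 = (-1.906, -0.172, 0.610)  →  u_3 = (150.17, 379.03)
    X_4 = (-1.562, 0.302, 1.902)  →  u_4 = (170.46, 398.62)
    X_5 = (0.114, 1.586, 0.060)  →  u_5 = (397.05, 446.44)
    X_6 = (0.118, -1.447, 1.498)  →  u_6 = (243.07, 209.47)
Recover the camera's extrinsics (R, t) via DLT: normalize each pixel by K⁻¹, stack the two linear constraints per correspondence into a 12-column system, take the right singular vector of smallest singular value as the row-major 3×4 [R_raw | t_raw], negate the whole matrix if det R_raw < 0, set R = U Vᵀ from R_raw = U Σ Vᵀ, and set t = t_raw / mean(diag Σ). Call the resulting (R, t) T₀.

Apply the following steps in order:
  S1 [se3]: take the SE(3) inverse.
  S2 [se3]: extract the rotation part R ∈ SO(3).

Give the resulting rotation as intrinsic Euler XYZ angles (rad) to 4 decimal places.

rotation (euler_xyz) = (-0.0749, 0.4253, 0.4323)

source (pnp_recover): camera pose = R=[0.8271 0.3898 -0.4049; -0.3816 0.9184 0.1045; 0.4126 0.0681 0.9084], t=(0.4100, 0.3699, 6.8477)
after S1 (invert_se3): R=[0.8271 -0.3816 0.4126; 0.3898 0.9184 0.0681; -0.4049 0.1045 0.9084], t=(-3.0233, -0.9661, -6.0928)
after S2 (rot_of_se3): [0.8271 -0.3816 0.4126; 0.3898 0.9184 0.0681; -0.4049 0.1045 0.9084]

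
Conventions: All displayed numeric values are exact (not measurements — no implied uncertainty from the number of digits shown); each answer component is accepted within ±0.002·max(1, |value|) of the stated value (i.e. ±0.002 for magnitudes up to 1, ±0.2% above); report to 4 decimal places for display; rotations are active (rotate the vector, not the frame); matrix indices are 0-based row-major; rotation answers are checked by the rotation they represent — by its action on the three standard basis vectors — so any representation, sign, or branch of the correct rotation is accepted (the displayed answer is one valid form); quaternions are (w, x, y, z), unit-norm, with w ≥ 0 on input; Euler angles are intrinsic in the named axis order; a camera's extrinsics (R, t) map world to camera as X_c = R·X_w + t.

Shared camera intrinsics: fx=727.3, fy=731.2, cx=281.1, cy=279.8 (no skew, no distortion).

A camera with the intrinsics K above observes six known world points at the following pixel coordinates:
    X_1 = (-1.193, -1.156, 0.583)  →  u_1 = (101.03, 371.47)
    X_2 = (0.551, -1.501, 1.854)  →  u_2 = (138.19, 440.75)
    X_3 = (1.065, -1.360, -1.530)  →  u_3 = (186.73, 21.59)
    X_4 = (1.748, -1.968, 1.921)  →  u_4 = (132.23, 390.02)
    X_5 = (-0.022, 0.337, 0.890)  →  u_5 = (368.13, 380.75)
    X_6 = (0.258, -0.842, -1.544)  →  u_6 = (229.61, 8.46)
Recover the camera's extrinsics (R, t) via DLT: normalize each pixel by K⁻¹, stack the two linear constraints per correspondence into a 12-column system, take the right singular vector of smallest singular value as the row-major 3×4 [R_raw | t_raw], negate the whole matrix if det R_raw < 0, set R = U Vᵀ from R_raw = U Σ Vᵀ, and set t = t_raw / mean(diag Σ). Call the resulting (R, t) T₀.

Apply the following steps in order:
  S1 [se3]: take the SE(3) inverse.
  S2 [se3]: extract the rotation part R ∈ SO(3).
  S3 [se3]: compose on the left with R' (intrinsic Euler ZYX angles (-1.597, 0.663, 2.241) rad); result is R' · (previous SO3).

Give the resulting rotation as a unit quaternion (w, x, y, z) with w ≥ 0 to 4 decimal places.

source (pnp_recover): camera pose = R=[0.1378 0.9881 -0.0685; -0.2141 0.0973 0.9720; 0.9670 -0.1193 0.2250], t=(0.3400, -0.2000, 4.9500)
after S1 (invert_se3): R=[0.1378 -0.2141 0.9670; 0.9881 0.0973 -0.1193; -0.0685 0.9720 0.2250], t=(-4.8765, 0.2740, -0.8958)
after S2 (rot_of_se3): [0.1378 -0.2141 0.9670; 0.9881 0.0973 -0.1193; -0.0685 0.9720 0.2250]
after S3 (compose_so3): [-0.5759 -0.8089 -0.1184; -0.5965 0.5148 -0.6157; 0.5590 -0.2840 -0.7790]

rotation (quat) = (0.1999, 0.4148, -0.8470, 0.2656)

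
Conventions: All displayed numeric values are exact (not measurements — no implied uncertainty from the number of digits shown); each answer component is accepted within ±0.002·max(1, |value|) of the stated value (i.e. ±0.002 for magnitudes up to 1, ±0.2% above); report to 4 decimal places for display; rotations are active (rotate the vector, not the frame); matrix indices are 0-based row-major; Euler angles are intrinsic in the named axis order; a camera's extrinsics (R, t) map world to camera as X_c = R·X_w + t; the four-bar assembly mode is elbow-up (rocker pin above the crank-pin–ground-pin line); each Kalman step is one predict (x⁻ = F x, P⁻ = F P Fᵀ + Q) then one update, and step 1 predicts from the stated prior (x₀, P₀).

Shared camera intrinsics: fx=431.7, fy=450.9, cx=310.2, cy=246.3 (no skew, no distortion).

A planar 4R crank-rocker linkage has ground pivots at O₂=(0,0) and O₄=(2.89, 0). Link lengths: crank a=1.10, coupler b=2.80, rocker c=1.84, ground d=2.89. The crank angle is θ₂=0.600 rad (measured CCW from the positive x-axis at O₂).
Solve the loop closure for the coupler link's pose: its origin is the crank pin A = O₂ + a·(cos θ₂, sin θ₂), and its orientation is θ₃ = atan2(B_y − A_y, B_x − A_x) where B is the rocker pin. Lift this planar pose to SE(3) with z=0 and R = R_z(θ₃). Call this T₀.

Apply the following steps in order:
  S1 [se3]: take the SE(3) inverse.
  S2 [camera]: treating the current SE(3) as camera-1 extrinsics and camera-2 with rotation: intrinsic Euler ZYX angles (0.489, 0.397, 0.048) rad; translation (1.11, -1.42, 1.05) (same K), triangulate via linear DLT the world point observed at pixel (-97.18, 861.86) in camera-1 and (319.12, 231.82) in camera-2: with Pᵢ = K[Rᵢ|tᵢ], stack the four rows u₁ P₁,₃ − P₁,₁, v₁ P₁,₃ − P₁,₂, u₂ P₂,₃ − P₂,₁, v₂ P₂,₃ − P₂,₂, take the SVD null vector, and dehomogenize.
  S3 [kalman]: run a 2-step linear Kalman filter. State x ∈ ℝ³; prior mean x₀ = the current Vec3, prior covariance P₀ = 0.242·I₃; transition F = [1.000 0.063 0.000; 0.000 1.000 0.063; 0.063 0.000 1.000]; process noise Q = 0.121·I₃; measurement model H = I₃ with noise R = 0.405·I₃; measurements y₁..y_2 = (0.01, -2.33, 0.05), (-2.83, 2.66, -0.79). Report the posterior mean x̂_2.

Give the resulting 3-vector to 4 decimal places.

source (fourbar_fk): coupler pose = R=[0.9158 -0.4016 0.0000; 0.4016 0.9158 0.0000; 0.0000 0.0000 1.0000], t=(0.9079, 0.6211, 0.0000)
after S1 (invert_se3): R=[0.9158 0.4016 0.0000; -0.4016 0.9158 0.0000; 0.0000 0.0000 1.0000], t=(-1.0809, -0.2043, 0.0000)
after S2 (triangulate): (-0.9016, 1.7374, 1.2811)
after S3 (kf_track): (-1.4853, 1.0517, 0.0022)

result = (-1.4853, 1.0517, 0.0022)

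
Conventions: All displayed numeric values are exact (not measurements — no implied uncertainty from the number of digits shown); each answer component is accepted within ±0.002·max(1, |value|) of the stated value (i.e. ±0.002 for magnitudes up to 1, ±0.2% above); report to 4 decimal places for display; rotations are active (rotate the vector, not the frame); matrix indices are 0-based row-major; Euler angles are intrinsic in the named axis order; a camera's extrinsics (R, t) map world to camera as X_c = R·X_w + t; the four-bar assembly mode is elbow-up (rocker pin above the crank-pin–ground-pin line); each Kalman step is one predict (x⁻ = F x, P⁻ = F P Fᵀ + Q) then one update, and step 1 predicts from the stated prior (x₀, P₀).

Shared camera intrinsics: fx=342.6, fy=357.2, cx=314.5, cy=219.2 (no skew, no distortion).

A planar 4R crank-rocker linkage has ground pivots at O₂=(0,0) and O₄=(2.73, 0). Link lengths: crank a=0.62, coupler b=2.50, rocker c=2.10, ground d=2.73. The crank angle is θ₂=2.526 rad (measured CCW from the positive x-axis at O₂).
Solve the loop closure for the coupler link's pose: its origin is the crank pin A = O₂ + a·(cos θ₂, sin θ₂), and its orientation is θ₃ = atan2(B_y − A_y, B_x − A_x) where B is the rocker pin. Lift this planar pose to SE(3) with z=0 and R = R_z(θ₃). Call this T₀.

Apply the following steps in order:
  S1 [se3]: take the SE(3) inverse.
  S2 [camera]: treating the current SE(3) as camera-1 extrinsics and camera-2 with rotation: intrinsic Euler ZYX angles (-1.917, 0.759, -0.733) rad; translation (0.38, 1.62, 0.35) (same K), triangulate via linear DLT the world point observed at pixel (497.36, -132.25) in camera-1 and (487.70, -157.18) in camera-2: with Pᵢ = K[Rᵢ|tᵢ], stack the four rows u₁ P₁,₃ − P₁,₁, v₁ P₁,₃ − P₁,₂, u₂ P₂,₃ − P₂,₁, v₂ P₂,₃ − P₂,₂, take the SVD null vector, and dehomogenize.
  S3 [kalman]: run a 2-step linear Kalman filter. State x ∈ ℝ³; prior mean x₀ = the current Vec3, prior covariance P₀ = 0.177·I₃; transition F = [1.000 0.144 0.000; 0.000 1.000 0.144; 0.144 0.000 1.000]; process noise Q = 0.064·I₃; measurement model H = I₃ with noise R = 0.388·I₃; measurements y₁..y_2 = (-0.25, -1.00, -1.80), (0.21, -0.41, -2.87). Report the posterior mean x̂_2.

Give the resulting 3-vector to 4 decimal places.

result = (0.2771, -0.6886, -0.6241)

source (fourbar_fk): coupler pose = R=[0.8305 -0.5570 0.0000; 0.5570 0.8305 0.0000; 0.0000 0.0000 1.0000], t=(-0.5062, 0.3580, 0.0000)
after S1 (invert_se3): R=[0.8305 0.5570 0.0000; -0.5570 0.8305 0.0000; 0.0000 0.0000 1.0000], t=(0.2210, -0.5793, 0.0000)
after S2 (triangulate): (1.3716, -0.6266, 1.8942)
after S3 (kf_track): (0.2771, -0.6886, -0.6241)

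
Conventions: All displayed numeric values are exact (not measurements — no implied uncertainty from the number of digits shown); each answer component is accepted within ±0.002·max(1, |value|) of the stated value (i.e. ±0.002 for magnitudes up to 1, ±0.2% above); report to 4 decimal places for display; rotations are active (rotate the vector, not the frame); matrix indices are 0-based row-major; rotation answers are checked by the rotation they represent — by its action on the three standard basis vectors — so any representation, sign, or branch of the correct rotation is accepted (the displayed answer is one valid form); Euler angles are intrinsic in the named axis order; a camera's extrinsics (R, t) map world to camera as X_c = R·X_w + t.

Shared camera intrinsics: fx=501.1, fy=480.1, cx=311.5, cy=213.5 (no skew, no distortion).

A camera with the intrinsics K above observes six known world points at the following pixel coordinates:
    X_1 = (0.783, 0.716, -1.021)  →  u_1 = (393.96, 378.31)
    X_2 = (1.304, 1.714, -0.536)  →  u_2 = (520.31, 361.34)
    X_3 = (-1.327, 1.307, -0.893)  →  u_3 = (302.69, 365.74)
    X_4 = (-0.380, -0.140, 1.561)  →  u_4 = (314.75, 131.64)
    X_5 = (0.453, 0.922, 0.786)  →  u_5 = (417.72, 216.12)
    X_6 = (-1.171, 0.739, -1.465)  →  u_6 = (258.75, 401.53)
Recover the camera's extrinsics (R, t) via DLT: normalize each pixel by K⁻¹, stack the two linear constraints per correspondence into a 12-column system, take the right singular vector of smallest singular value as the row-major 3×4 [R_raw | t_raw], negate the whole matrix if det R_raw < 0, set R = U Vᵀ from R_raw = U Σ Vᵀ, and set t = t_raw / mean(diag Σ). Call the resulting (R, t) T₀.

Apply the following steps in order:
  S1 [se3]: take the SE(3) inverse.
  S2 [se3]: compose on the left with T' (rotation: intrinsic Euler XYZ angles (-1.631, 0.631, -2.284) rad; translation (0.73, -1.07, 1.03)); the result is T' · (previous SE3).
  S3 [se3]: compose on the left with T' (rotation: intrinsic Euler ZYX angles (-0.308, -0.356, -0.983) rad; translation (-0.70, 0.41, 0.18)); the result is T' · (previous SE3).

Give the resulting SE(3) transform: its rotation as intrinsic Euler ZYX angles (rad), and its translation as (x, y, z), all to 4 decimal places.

rotation (euler_zyx) = (1.1043, -0.4728, 1.1547), translation = (-3.8484, 3.5508, -0.2609)

source (pnp_recover): camera pose = R=[0.6098 0.7469 0.2651; -0.1707 0.4503 -0.8764; -0.7740 0.4891 0.4021], t=(-0.0400, 0.3801, 4.9298)
after S1 (invert_se3): R=[0.6098 -0.1707 -0.7740; 0.7469 0.4503 0.4891; 0.2651 -0.8764 0.4021], t=(3.9049, -2.5527, -1.6385)
after S2 (compose_se3): R=[0.2904 -0.1519 0.9448; 0.1731 -0.9627 -0.2079; 0.9411 0.2239 -0.2533], t=(-3.8583, 0.3280, 2.2311)
after S3 (compose_se3): R=[0.4004 -0.5483 0.7342; 0.7952 -0.1903 -0.5757; 0.4554 0.8143 0.3598], t=(-3.8484, 3.5508, -0.2609)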